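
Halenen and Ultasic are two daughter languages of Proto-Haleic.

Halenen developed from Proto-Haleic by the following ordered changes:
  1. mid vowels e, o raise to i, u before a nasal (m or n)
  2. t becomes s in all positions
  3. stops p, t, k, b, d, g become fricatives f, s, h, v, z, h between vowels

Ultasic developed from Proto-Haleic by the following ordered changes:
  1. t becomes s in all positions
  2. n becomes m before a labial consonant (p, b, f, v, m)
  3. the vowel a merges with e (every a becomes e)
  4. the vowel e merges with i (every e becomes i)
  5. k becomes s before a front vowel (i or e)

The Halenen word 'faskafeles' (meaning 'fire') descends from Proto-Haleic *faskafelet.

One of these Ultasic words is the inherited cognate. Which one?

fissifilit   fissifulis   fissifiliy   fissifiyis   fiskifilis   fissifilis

fissifilis

Ultasic: start from *faskafelet.
  rule 1 (unconditioned shift): faskafelet → faskafeles
  rule 2: no change — faskafeles
  rule 3 (vowel merger): faskafeles → feskefeles
  rule 4 (vowel merger): feskefeles → fiskifilis
  rule 5 (palatalisation): fiskifilis → fissifilis
  ⇒ Ultasic fissifilis
The other candidates each miss or misapply at least one Ultasic change.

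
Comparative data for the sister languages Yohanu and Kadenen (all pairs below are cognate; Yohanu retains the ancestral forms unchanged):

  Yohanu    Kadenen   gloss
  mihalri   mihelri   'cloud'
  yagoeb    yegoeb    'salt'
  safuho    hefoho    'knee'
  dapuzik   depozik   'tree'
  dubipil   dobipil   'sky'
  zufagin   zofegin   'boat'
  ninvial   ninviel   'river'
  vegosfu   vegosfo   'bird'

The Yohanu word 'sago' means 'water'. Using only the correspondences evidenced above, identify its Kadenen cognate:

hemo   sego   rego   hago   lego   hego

safuho ~ hefoho — Yohanu s corresponds to Kadenen h word-initially before a back vowel.
mihalri ~ mihelri, yagoeb ~ yegoeb — Yohanu a corresponds to Kadenen e after a consonant, before a consonant other than r, m, n, p, b, f, v.
Applying these to Yohanu 'sago':
  sago → hago   (s→h word-initially before a back vowel)
  hago → hego   (a→e after a consonant, before a consonant other than r, m, n, p, b, f, v)
So the Kadenen cognate is 'hego'.

hego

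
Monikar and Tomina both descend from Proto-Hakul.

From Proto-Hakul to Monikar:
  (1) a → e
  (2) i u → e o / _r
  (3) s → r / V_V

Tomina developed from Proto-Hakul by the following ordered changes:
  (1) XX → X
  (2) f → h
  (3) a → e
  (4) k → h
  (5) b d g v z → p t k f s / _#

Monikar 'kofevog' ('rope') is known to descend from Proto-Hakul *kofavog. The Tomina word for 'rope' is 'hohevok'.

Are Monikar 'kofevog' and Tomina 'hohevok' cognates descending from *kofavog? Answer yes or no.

Derive the expected Tomina reflex of *kofavog:
Tomina: *kofavog > kohavog > kohevog > hohevog > hohevok  (by unconditioned shift, vowel merger, unconditioned shift, final devoicing)
Tomina 'hohevok' matches the regular reflex exactly, so the pair is cognate.

yes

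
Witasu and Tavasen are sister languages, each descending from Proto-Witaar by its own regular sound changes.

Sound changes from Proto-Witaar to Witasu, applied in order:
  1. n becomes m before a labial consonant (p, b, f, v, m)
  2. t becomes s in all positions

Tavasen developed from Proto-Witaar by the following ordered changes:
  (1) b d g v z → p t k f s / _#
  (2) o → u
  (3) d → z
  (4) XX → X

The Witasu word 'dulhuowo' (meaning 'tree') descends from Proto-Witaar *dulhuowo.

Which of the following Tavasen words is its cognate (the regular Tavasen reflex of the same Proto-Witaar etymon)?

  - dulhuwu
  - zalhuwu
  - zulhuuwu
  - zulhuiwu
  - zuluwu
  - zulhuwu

Tavasen: *dulhuowo
  dulhuowo (rule 1 does not apply)
  dulhuowo → dulhuuwu   [vowel merger]
  dulhuuwu → zulhuuwu   [unconditioned shift]
  zulhuuwu → zulhuwu   [degemination]
  giving Tavasen zulhuwu.
The other candidates each miss or misapply at least one Tavasen change.

zulhuwu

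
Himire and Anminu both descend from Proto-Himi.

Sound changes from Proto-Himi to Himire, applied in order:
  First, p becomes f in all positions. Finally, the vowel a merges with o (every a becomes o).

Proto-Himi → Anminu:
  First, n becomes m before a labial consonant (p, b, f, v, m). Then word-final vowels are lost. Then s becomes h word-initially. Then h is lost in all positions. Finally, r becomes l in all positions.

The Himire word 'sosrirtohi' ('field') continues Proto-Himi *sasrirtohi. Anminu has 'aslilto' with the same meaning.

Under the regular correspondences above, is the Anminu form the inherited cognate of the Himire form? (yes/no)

yes

Derive the expected Anminu reflex of *sasrirtohi:
Anminu: *sasrirtohi
  sasrirtohi (rule 1 does not apply)
  sasrirtohi → sasrirtoh   [apocope]
  sasrirtoh → hasrirtoh   [debuccalisation]
  hasrirtoh → asrirto   [h-loss]
  asrirto → aslilto   [unconditioned shift]
  giving Anminu aslilto.
Anminu 'aslilto' matches the regular reflex exactly, so the pair is cognate.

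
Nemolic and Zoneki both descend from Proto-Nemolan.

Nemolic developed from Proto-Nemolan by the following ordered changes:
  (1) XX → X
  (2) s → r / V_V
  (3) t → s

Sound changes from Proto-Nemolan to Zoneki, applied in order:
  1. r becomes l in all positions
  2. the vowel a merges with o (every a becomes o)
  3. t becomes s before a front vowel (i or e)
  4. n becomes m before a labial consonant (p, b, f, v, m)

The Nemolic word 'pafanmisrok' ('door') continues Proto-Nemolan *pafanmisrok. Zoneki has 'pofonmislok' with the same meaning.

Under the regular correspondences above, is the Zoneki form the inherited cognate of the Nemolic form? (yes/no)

no

Derive the expected Zoneki reflex of *pafanmisrok:
Zoneki: *pafanmisrok
  pafanmisrok → pafanmislok   [unconditioned shift]
  pafanmislok → pofonmislok   [vowel merger]
  pofonmislok (rule 3 does not apply)
  pofonmislok → pofommislok   [nasal place assimilation]
  giving Zoneki pofommislok.
The regular Zoneki reflex would be 'pofommislok', but the attested form is 'pofonmislok'. The correspondence is irregular, so they are not cognates (the Zoneki form has a different source).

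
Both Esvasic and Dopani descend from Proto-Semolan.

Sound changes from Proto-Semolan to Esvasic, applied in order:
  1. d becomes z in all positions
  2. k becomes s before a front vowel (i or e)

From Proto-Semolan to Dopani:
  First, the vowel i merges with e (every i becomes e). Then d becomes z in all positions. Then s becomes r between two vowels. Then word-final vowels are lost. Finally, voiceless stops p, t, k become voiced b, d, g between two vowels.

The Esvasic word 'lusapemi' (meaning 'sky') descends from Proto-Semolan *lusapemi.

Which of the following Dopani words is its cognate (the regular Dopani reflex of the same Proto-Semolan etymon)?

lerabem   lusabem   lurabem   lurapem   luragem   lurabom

Dopani: start from *lusapemi.
  rule 1 (vowel merger): lusapemi → lusapeme
  rule 2: no change — lusapeme
  rule 3 (rhotacism): lusapeme → lurapeme
  rule 4 (apocope): lurapeme → lurapem
  rule 5 (intervocalic voicing): lurapem → lurabem
  ⇒ Dopani lurabem

lurabem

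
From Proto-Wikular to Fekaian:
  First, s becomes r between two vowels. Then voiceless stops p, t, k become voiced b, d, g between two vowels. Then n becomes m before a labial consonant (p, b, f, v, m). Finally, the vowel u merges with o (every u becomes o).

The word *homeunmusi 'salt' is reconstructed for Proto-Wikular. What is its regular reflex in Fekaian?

Fekaian: *homeunmusi
  homeunmusi → homeunmuri   [rhotacism]
  homeunmuri (rule 2 does not apply)
  homeunmuri → homeummuri   [nasal place assimilation]
  homeummuri → homeommori   [vowel merger]
  giving Fekaian homeommori.

homeommori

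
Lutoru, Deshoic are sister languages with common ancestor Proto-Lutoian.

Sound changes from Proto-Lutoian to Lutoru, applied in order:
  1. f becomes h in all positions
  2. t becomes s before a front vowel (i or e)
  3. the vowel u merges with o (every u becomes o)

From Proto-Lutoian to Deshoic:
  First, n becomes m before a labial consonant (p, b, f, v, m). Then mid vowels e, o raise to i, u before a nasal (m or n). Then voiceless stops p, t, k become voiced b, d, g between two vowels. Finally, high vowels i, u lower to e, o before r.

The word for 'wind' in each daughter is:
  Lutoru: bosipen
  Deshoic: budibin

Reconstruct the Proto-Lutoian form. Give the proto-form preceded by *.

Position 5: Lutoru has p, Deshoic has b. Lutoru preserves p here (none of its changes turn any other segment into p), so the proto-segment is *p.
Position 3: Lutoru has s, Deshoic has d. Taking the neighbouring segments as reconstructed: Lutoru s could go back to *t or *s; Deshoic d could go back to *t or *d — the one source consistent with every daughter is *t.
Verify the candidate proto-form against each daughter:
Lutoru: *butipen > busipen > bosipen  (by palatalisation, vowel merger)
Deshoic: *butipen
  butipen (rule 1 does not apply)
  butipen → butipin   [pre-nasal raising]
  butipin → budibin   [intervocalic voicing]
  budibin (rule 4 does not apply)
  giving Deshoic budibin.
No other proto-form is consistent with every reflex, so the reconstruction is *butipen.

*butipen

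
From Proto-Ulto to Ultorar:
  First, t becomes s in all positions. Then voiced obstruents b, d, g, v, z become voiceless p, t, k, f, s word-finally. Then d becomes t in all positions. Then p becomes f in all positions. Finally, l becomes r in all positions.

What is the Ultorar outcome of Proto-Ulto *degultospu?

tegursosfu

Ultorar: start from *degultospu.
  rule 1 (unconditioned shift): degultospu → degulsospu
  rule 2: no change — degulsospu
  rule 3 (unconditioned shift): degulsospu → tegulsospu
  rule 4 (unconditioned shift): tegulsospu → tegulsosfu
  rule 5 (unconditioned shift): tegulsosfu → tegursosfu
  ⇒ Ultorar tegursosfu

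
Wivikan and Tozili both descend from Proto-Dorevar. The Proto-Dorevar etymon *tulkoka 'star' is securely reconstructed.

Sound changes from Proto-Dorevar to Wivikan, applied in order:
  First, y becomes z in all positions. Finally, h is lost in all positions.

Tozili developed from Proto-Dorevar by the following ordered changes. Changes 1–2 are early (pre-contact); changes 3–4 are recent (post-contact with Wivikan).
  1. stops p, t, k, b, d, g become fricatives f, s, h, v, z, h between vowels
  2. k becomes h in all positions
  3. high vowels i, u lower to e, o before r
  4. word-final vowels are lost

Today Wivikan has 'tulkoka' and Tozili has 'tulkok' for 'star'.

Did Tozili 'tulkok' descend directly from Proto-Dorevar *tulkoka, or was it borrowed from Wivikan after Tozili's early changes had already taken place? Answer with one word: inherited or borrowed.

borrowed

If inherited, *tulkoka would pass through all of Tozili's changes:
Tozili: *tulkoka
  tulkoka → tulkoha   [intervocalic lenition]
  tulkoha → tulhoha   [unconditioned shift]
  tulhoha (rule 3 does not apply)
  tulhoha → tulhoh   [apocope]
  giving Tozili tulhoh.
If borrowed from Wivikan 'tulkoka' after the early changes, it would undergo only the recent ones:
  rule 3 (pre-rhotic lowering): no change (tulkoka)
  rule 4 (apocope): tulkoka → tulkok
  ⇒ as a loan: tulkok
Tozili 'tulkok' matches the loan outcome 'tulkok', not the inherited 'tulhoh' — it skipped the early Tozili changes, so it was borrowed from Wivikan.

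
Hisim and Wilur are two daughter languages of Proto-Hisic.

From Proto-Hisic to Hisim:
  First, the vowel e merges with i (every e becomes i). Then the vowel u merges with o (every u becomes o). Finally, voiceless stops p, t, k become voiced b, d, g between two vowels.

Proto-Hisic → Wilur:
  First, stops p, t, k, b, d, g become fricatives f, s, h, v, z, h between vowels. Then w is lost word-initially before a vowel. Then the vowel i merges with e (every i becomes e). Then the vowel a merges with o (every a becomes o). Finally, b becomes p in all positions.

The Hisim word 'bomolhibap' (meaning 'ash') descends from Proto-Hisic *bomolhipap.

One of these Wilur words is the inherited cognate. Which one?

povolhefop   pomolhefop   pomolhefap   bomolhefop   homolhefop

pomolhefop

Wilur: *bomolhipap
  bomolhipap → bomolhifap   [intervocalic lenition]
  bomolhifap (rule 2 does not apply)
  bomolhifap → bomolhefap   [vowel merger]
  bomolhefap → bomolhefop   [vowel merger]
  bomolhefop → pomolhefop   [unconditioned shift]
  giving Wilur pomolhefop.
The other candidates each miss or misapply at least one Wilur change.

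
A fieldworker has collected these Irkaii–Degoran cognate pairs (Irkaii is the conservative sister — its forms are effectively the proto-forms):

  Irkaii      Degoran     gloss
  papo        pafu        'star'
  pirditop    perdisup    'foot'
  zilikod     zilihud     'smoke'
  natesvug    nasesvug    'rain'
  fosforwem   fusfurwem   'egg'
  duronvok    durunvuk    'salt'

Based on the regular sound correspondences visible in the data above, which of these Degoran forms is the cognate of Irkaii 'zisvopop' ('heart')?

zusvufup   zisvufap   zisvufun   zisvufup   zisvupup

pirditop ~ perdisup — Irkaii o corresponds to Degoran u after a consonant, before a labial obstruent.
papo ~ pafu — Irkaii p corresponds to Degoran f between vowels (before a back vowel).
Applying these to Irkaii 'zisvopop':
  zisvopop → zisvupop   (o→u after a consonant, before a labial obstruent)
  zisvupop → zisvufop   (p→f between vowels (before a back vowel))
  zisvufop → zisvufup   (o→u after a consonant, before a labial obstruent)
So the Degoran cognate is 'zisvufup'.

zisvufup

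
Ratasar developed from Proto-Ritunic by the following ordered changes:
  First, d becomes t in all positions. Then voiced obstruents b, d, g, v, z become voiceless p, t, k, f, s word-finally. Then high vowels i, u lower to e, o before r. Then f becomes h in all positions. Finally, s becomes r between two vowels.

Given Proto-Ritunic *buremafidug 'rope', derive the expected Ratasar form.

Ratasar: *buremafidug > buremafitug > buremafituk > boremafituk > boremahituk  (by unconditioned shift, final devoicing, pre-rhotic lowering, unconditioned shift)

boremahituk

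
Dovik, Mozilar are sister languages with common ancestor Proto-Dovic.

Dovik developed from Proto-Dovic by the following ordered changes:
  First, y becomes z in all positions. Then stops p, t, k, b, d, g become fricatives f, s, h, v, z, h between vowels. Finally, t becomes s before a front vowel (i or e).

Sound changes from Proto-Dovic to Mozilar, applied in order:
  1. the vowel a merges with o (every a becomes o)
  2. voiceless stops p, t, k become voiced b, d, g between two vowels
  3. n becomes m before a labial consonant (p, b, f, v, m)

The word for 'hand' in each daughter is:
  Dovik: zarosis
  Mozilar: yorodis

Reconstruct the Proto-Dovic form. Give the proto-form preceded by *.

Position 5: Dovik has s, Mozilar has d. Taking the neighbouring segments as reconstructed: Dovik s could go back to *t or *s; Mozilar d could go back to *t or *d — the one source consistent with every daughter is *t.
Position 2: Dovik has a, Mozilar has o. Dovik preserves a here (none of its changes turn any other segment into a), so the proto-segment is *a.
Position 1: Dovik has z, Mozilar has y. Mozilar preserves y here (none of its changes turn any other segment into y), so the proto-segment is *y.
Verify the candidate proto-form against each daughter:
Dovik: *yarotis
  yarotis → zarotis   [unconditioned shift]
  zarotis → zarosis   [intervocalic lenition]
  zarosis (rule 3 does not apply)
  giving Dovik zarosis.
Mozilar: start from *yarotis.
  rule 1 (vowel merger): yarotis → yorotis
  rule 2 (intervocalic voicing): yorotis → yorodis
  rule 3: no change — yorodis
  ⇒ Mozilar yorodis
*yarotis is the unique common source.

*yarotis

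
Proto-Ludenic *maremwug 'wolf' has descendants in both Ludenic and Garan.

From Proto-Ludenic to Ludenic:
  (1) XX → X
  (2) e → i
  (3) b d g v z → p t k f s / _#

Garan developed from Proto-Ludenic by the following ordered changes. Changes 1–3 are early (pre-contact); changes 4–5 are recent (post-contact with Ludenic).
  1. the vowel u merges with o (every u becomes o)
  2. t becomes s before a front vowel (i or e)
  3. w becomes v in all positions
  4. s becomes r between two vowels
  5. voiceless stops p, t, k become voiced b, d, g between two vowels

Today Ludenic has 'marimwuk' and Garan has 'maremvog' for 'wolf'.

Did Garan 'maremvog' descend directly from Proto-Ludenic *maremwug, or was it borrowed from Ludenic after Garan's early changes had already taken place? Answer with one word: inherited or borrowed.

If inherited, *maremwug would pass through all of Garan's changes:
Garan: *maremwug
  maremwug → maremwog   [vowel merger]
  maremwog (rule 2 does not apply)
  maremwog → maremvog   [unconditioned shift]
  maremvog (rule 4 does not apply)
  maremvog (rule 5 does not apply)
  giving Garan maremvog.
If borrowed from Ludenic 'marimwuk' after the early changes, it would undergo only the recent ones:
  rule 4 (rhotacism): no change (marimwuk)
  rule 5 (intervocalic voicing): no change (marimwuk)
  ⇒ as a loan: marimwuk
Garan 'maremvog' matches the inherited outcome exactly, so it is an inherited cognate, not a loan.

inherited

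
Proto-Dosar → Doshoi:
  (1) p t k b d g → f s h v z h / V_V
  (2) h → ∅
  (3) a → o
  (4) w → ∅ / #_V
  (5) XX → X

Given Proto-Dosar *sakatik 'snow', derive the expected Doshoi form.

Doshoi: *sakatik
  sakatik → sahasik   [intervocalic lenition]
  sahasik → saasik   [h-loss]
  saasik → soosik   [vowel merger]
  soosik (rule 4 does not apply)
  soosik → sosik   [degemination]
  giving Doshoi sosik.

sosik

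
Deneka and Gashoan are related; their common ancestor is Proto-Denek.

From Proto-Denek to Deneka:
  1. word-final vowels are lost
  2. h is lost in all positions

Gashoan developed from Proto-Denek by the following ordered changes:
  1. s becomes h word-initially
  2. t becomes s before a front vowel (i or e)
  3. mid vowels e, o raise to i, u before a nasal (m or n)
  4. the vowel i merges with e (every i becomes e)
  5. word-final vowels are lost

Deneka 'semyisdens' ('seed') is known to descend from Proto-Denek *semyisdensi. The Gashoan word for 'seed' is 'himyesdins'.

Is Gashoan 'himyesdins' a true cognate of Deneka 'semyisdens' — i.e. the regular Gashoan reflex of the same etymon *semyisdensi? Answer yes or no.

no

Derive the expected Gashoan reflex of *semyisdensi:
Gashoan: *semyisdensi
  semyisdensi → hemyisdensi   [debuccalisation]
  hemyisdensi (rule 2 does not apply)
  hemyisdensi → himyisdinsi   [pre-nasal raising]
  himyisdinsi → hemyesdense   [vowel merger]
  hemyesdense → hemyesdens   [apocope]
  giving Gashoan hemyesdens.
The regular Gashoan reflex would be 'hemyesdens', but the attested form is 'himyesdins'. The correspondence is irregular, so they are not cognates (the Gashoan form has a different source).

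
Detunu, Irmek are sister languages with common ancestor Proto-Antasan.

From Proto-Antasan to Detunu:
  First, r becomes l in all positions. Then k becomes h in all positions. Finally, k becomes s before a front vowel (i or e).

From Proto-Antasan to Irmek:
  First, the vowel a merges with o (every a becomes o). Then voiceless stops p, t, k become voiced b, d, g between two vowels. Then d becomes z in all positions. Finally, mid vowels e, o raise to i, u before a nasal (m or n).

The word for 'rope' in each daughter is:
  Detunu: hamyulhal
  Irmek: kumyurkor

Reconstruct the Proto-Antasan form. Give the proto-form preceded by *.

*kamyurkar

Position 2: Detunu has a, Irmek has u. Detunu preserves a here (none of its changes turn any other segment into a), so the proto-segment is *a.
Position 8: Detunu has a, Irmek has o. Detunu preserves a here (none of its changes turn any other segment into a), so the proto-segment is *a.
This points to *kamyurkar. Verify forward in each daughter:
Detunu: start from *kamyurkar.
  rule 1 (unconditioned shift): kamyurkar → kamyulkal
  rule 2 (unconditioned shift): kamyulkal → hamyulhal
  rule 3: no change — hamyulhal
  ⇒ Detunu hamyulhal
Irmek: *kamyurkar > komyurkor > kumyurkor  (by vowel merger, pre-nasal raising)
*kamyurkar is the unique common source.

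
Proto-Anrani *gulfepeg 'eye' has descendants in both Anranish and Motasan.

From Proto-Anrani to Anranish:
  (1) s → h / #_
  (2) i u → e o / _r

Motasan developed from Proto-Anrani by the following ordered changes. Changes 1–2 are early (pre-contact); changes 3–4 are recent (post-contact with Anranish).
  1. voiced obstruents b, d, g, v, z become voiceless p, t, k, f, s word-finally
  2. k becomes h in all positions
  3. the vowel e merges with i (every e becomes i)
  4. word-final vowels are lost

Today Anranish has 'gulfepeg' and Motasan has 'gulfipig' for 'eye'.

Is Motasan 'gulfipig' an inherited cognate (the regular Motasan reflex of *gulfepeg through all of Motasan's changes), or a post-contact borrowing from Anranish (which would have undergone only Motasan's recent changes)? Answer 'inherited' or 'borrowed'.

borrowed

If inherited, *gulfepeg would pass through all of Motasan's changes:
Motasan: *gulfepeg
  gulfepeg → gulfepek   [final devoicing]
  gulfepek → gulfepeh   [unconditioned shift]
  gulfepeh → gulfipih   [vowel merger]
  gulfipih (rule 4 does not apply)
  giving Motasan gulfipih.
If borrowed from Anranish 'gulfepeg' after the early changes, it would undergo only the recent ones:
  rule 3 (vowel merger): gulfepeg → gulfipig
  rule 4 (apocope): no change (gulfipig)
  ⇒ as a loan: gulfipig
Motasan 'gulfipig' matches the loan outcome 'gulfipig', not the inherited 'gulfipih' — it skipped the early Motasan changes, so it was borrowed from Anranish.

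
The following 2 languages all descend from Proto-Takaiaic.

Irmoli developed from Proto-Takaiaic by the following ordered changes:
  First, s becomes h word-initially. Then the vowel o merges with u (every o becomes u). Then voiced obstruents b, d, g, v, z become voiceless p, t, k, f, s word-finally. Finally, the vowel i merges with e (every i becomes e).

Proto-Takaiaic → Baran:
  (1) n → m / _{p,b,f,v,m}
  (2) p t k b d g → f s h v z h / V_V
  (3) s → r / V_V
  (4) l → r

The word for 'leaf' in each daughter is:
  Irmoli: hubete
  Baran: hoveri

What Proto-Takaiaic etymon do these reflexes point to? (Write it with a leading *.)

Position 6: Irmoli has e, Baran has i. Baran preserves i here (none of its changes turn any other segment into i), so the proto-segment is *i.
Position 2: Irmoli has u, Baran has o. Baran preserves o here (none of its changes turn any other segment into o), so the proto-segment is *o.
Position 5: Irmoli has t, Baran has r. Taking the neighbouring segments as reconstructed: Irmoli t can only go back to *t; Baran r could go back to *t or *s or *l or *r — the one source consistent with every daughter is *t.
Continuing position by position gives *hobeti; check it forward:
Irmoli: *hobeti > hubeti > hubete  (by vowel merger, vowel merger)
Baran: *hobeti > hovesi > hoveri  (by intervocalic lenition, rhotacism)
Only *hobeti yields all of Irmoli hubete, Baran hoveri.

*hobeti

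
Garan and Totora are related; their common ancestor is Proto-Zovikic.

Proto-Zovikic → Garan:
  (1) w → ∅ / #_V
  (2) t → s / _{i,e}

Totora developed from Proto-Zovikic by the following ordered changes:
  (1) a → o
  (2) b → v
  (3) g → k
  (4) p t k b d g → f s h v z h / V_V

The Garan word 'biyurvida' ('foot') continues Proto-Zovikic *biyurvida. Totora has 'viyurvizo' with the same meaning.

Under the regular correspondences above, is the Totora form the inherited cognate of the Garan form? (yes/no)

Derive the expected Totora reflex of *biyurvida:
Totora: *biyurvida
  biyurvida → biyurvido   [vowel merger]
  biyurvido → viyurvido   [unconditioned shift]
  viyurvido (rule 3 does not apply)
  viyurvido → viyurvizo   [intervocalic lenition]
  giving Totora viyurvizo.
Totora 'viyurvizo' matches the regular reflex exactly, so the pair is cognate.

yes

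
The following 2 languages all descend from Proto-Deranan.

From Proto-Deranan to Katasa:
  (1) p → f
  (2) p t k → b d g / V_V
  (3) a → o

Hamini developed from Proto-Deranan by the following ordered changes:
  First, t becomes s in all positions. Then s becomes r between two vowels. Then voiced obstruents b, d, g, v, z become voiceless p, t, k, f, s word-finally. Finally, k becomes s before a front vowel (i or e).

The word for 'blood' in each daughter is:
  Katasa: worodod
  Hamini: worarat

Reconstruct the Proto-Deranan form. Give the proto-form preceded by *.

Position 7: Katasa has d, Hamini has t. In Hamini, t can only continue *d, so the proto-segment is *d.
Position 4: Katasa has o, Hamini has a. Hamini preserves a here (none of its changes turn any other segment into a), so the proto-segment is *a.
Position 5: Katasa has d, Hamini has r. Taking the neighbouring segments as reconstructed: Katasa d could go back to *t or *d; Hamini r could go back to *t or *s or *r — the one source consistent with every daughter is *t.
This points to *woratad. Verify forward in each daughter:
Katasa: start from *woratad.
  rule 1: no change — woratad
  rule 2 (intervocalic voicing): woratad → woradad
  rule 3 (vowel merger): woradad → worodod
  ⇒ Katasa worodod
Hamini: *woratad > worasad > worarad > worarat  (by unconditioned shift, rhotacism, final devoicing)
*woratad is the unique common source.

*woratad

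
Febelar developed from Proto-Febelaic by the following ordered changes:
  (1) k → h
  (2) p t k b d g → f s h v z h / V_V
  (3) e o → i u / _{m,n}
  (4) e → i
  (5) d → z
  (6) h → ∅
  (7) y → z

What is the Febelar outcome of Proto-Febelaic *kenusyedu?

Febelar: *kenusyedu
  kenusyedu → henusyedu   [unconditioned shift]
  henusyedu → henusyezu   [intervocalic lenition]
  henusyezu → hinusyezu   [pre-nasal raising]
  hinusyezu → hinusyizu   [vowel merger]
  hinusyizu (rule 5 does not apply)
  hinusyizu → inusyizu   [h-loss]
  inusyizu → inuszizu   [unconditioned shift]
  giving Febelar inuszizu.

inuszizu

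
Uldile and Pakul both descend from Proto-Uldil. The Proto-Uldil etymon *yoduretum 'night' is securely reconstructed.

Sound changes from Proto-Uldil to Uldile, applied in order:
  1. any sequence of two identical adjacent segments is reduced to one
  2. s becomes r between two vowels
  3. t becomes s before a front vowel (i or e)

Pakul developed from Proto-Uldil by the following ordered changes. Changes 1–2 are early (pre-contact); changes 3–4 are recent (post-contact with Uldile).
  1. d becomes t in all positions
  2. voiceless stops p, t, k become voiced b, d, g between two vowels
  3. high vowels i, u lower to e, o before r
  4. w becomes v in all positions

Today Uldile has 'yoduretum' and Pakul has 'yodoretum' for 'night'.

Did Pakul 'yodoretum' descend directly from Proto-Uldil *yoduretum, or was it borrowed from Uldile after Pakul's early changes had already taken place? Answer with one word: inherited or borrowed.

If inherited, *yoduretum would pass through all of Pakul's changes:
Pakul: start from *yoduretum.
  rule 1 (unconditioned shift): yoduretum → yoturetum
  rule 2 (intervocalic voicing): yoturetum → yoduredum
  rule 3 (pre-rhotic lowering): yoduredum → yodoredum
  rule 4: no change — yodoredum
  ⇒ Pakul yodoredum
If borrowed from Uldile 'yoduretum' after the early changes, it would undergo only the recent ones:
  rule 3 (pre-rhotic lowering): yoduretum → yodoretum
  rule 4 (unconditioned shift): no change (yodoretum)
  ⇒ as a loan: yodoretum
Pakul 'yodoretum' matches the loan outcome 'yodoretum', not the inherited 'yodoredum' — it skipped the early Pakul changes, so it was borrowed from Uldile.

borrowed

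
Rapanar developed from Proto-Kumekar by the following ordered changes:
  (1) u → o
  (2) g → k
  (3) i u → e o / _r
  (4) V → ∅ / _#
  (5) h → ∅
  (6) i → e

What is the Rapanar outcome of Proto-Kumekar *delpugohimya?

Rapanar: *delpugohimya > delpogohimya > delpokohimya > delpokohimy > delpokoimy > delpokoemy  (by vowel merger, unconditioned shift, apocope, h-loss, vowel merger)

delpokoemy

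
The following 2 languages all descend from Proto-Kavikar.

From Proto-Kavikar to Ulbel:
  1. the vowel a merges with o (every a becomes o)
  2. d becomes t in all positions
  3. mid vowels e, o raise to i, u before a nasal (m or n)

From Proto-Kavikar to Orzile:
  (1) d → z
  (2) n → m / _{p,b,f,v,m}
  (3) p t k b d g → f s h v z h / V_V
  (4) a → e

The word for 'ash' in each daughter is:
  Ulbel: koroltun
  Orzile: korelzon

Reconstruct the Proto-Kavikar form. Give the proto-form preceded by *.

*koraldon

Position 6: Ulbel has t, Orzile has z. Taking the neighbouring segments as reconstructed: Ulbel t could go back to *t or *d; Orzile z could go back to *d or *z — the one source consistent with every daughter is *d.
Position 7: Ulbel has u, Orzile has o. Orzile preserves o here (none of its changes turn any other segment into o), so the proto-segment is *o.
This points to *koraldon. Verify forward in each daughter:
Ulbel: *koraldon
  koraldon → koroldon   [vowel merger]
  koroldon → korolton   [unconditioned shift]
  korolton → koroltun   [pre-nasal raising]
  giving Ulbel koroltun.
Orzile: *koraldon
  koraldon → koralzon   [unconditioned shift]
  koralzon (rule 2 does not apply)
  koralzon (rule 3 does not apply)
  koralzon → korelzon   [vowel merger]
  giving Orzile korelzon.
Only *koraldon yields all of Ulbel koroltun, Orzile korelzon.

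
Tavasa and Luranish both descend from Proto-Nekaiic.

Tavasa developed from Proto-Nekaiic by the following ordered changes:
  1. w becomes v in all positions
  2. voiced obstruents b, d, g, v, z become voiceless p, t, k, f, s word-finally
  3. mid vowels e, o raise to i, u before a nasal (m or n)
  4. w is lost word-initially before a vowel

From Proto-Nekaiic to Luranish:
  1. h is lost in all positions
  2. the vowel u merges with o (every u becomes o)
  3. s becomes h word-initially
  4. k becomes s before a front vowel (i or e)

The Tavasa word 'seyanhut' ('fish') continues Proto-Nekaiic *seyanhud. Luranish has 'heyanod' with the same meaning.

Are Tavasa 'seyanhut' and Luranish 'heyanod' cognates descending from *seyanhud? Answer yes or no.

yes

Derive the expected Luranish reflex of *seyanhud:
Luranish: *seyanhud
  seyanhud → seyanud   [h-loss]
  seyanud → seyanod   [vowel merger]
  seyanod → heyanod   [debuccalisation]
  heyanod (rule 4 does not apply)
  giving Luranish heyanod.
Luranish 'heyanod' matches the regular reflex exactly, so the pair is cognate.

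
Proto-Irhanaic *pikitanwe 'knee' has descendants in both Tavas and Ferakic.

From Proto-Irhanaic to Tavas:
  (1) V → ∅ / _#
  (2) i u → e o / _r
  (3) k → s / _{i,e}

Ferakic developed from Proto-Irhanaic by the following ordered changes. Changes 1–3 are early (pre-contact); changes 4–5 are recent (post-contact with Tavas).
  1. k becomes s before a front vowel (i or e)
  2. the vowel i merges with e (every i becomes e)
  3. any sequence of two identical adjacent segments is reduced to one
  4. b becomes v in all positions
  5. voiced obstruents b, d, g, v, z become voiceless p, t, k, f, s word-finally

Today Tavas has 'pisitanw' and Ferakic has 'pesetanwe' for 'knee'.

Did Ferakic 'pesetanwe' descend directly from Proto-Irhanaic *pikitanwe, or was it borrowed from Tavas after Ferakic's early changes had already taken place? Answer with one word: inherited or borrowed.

If inherited, *pikitanwe would pass through all of Ferakic's changes:
Ferakic: *pikitanwe
  pikitanwe → pisitanwe   [palatalisation]
  pisitanwe → pesetanwe   [vowel merger]
  pesetanwe (rule 3 does not apply)
  pesetanwe (rule 4 does not apply)
  pesetanwe (rule 5 does not apply)
  giving Ferakic pesetanwe.
If borrowed from Tavas 'pisitanw' after the early changes, it would undergo only the recent ones:
  rule 4 (unconditioned shift): no change (pisitanw)
  rule 5 (final devoicing): no change (pisitanw)
  ⇒ as a loan: pisitanw
Ferakic 'pesetanwe' matches the inherited outcome exactly, so it is an inherited cognate, not a loan.

inherited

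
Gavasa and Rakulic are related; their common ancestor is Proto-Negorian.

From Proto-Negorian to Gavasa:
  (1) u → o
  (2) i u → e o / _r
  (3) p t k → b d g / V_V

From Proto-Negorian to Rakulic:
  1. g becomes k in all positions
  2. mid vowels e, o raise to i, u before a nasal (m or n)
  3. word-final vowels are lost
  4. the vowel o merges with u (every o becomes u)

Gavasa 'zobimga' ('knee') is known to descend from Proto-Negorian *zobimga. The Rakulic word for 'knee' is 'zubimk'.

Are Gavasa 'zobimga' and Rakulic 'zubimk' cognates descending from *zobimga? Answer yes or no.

Derive the expected Rakulic reflex of *zobimga:
Rakulic: *zobimga > zobimka > zobimk > zubimk  (by unconditioned shift, apocope, vowel merger)
Rakulic 'zubimk' matches the regular reflex exactly, so the pair is cognate.

yes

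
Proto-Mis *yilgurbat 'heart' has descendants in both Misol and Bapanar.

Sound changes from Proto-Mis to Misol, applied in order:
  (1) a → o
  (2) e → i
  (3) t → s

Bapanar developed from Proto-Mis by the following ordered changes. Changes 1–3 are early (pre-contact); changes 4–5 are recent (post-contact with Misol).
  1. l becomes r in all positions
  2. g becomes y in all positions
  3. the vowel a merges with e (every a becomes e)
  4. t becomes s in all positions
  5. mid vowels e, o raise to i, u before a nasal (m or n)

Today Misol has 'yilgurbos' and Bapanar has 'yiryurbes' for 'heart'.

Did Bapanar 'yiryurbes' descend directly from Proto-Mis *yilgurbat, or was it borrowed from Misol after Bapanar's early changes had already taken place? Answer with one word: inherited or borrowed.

inherited

If inherited, *yilgurbat would pass through all of Bapanar's changes:
Bapanar: *yilgurbat
  yilgurbat → yirgurbat   [unconditioned shift]
  yirgurbat → yiryurbat   [unconditioned shift]
  yiryurbat → yiryurbet   [vowel merger]
  yiryurbet → yiryurbes   [unconditioned shift]
  yiryurbes (rule 5 does not apply)
  giving Bapanar yiryurbes.
If borrowed from Misol 'yilgurbos' after the early changes, it would undergo only the recent ones:
  rule 4 (unconditioned shift): no change (yilgurbos)
  rule 5 (pre-nasal raising): no change (yilgurbos)
  ⇒ as a loan: yilgurbos
Bapanar 'yiryurbes' matches the inherited outcome exactly, so it is an inherited cognate, not a loan.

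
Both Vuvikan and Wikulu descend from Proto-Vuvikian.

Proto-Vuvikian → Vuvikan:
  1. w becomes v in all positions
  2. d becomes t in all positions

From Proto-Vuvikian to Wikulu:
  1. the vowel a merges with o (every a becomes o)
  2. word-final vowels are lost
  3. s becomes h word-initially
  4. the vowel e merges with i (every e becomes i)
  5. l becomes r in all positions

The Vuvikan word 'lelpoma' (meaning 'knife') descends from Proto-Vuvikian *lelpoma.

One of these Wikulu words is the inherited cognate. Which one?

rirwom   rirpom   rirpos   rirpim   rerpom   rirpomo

Wikulu: *lelpoma
  lelpoma → lelpomo   [vowel merger]
  lelpomo → lelpom   [apocope]
  lelpom (rule 3 does not apply)
  lelpom → lilpom   [vowel merger]
  lilpom → rirpom   [unconditioned shift]
  giving Wikulu rirpom.

rirpom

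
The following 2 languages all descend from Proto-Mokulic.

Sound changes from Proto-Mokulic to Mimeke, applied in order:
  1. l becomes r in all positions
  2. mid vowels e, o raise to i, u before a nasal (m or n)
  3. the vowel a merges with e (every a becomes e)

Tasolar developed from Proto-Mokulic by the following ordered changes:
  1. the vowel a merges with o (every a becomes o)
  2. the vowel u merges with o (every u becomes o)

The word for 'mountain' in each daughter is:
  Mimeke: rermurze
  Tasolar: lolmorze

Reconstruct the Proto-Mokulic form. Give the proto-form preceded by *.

Position 5: Mimeke has u, Tasolar has o. Taking the neighbouring segments as reconstructed: Mimeke u can only go back to *u; Tasolar o could go back to *a or *o or *u — the one source consistent with every daughter is *u.
Position 3: Mimeke has r, Tasolar has l. Tasolar preserves l here (none of its changes turn any other segment into l), so the proto-segment is *l.
Position 2: Mimeke has e, Tasolar has o. Taking the neighbouring segments as reconstructed: Mimeke e could go back to *a or *e; Tasolar o could go back to *a or *o or *u — the one source consistent with every daughter is *a.
Continuing position by position gives *lalmurze; check it forward:
Mimeke: *lalmurze
  lalmurze → rarmurze   [unconditioned shift]
  rarmurze (rule 2 does not apply)
  rarmurze → rermurze   [vowel merger]
  giving Mimeke rermurze.
Tasolar: *lalmurze > lolmurze > lolmorze  (by vowel merger, vowel merger)
No other proto-form is consistent with every reflex, so the reconstruction is *lalmurze.

*lalmurze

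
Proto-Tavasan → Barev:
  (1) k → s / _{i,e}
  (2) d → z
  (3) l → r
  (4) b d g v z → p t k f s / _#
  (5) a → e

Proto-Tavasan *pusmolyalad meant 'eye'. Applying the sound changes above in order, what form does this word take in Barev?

Barev: *pusmolyalad
  pusmolyalad (rule 1 does not apply)
  pusmolyalad → pusmolyalaz   [unconditioned shift]
  pusmolyalaz → pusmoryaraz   [unconditioned shift]
  pusmoryaraz → pusmoryaras   [final devoicing]
  pusmoryaras → pusmoryeres   [vowel merger]
  giving Barev pusmoryeres.

pusmoryeres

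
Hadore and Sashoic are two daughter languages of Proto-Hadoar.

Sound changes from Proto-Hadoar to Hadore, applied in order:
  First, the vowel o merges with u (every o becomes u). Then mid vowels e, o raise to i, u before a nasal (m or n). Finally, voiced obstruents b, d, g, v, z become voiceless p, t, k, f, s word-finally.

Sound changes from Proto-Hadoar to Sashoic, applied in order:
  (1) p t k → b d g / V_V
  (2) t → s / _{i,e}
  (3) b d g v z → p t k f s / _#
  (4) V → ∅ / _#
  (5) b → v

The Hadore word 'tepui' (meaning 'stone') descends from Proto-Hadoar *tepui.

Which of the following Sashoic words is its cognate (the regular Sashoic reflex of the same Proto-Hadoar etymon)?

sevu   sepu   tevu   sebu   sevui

Sashoic: *tepui
  tepui → tebui   [intervocalic voicing]
  tebui → sebui   [palatalisation]
  sebui (rule 3 does not apply)
  sebui → sebu   [apocope]
  sebu → sevu   [unconditioned shift]
  giving Sashoic sevu.
Only 'sevu' matches the regular Sashoic development of *tepui.

sevu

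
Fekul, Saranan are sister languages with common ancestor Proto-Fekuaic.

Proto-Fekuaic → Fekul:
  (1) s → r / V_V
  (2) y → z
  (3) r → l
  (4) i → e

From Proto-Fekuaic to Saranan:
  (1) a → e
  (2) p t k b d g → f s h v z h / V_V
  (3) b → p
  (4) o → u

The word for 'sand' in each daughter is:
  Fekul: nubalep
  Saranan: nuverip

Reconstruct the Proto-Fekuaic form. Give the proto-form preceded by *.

Position 5: Fekul has l, Saranan has r. Saranan preserves r here (none of its changes turn any other segment into r), so the proto-segment is *r.
Position 3: Fekul has b, Saranan has v. Fekul preserves b here (none of its changes turn any other segment into b), so the proto-segment is *b.
Verify the candidate proto-form against each daughter:
Fekul: *nubarip
  nubarip (rule 1 does not apply)
  nubarip (rule 2 does not apply)
  nubarip → nubalip   [unconditioned shift]
  nubalip → nubalep   [vowel merger]
  giving Fekul nubalep.
Saranan: *nubarip
  nubarip → nuberip   [vowel merger]
  nuberip → nuverip   [intervocalic lenition]
  nuverip (rule 3 does not apply)
  nuverip (rule 4 does not apply)
  giving Saranan nuverip.
Only *nubarip yields all of Fekul nubalep, Saranan nuverip.

*nubarip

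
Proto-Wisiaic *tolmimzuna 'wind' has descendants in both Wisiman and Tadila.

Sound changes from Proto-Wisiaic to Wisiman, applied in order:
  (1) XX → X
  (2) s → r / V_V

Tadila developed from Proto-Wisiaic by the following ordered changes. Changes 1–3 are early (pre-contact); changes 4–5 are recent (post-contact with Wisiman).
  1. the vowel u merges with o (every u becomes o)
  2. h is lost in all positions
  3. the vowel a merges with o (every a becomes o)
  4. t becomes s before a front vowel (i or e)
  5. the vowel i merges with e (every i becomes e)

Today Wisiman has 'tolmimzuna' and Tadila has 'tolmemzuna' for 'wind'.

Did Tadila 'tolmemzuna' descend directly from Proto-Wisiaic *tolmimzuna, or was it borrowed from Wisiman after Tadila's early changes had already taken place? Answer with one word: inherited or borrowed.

borrowed

If inherited, *tolmimzuna would pass through all of Tadila's changes:
Tadila: *tolmimzuna > tolmimzona > tolmimzono > tolmemzono  (by vowel merger, vowel merger, vowel merger)
If borrowed from Wisiman 'tolmimzuna' after the early changes, it would undergo only the recent ones:
  rule 4 (palatalisation): no change (tolmimzuna)
  rule 5 (vowel merger): tolmimzuna → tolmemzuna
  ⇒ as a loan: tolmemzuna
Tadila 'tolmemzuna' matches the loan outcome 'tolmemzuna', not the inherited 'tolmemzono' — it skipped the early Tadila changes, so it was borrowed from Wisiman.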